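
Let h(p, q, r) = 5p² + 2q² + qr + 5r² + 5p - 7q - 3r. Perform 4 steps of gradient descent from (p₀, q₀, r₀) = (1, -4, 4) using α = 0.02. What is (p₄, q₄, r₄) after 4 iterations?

∇h = (10p + 5, 4q + r - 7, q + 10r - 3)
Step 1: at (1, -4, 4), ∇h = (15, -19, 33) → (1, -4, 4) − 0.02·(15, -19, 33) = (0.7, -3.62, 3.34)
Step 2: at (0.7, -3.62, 3.34), ∇h = (12, -18.14, 26.78) → (0.7, -3.62, 3.34) − 0.02·(12, -18.14, 26.78) = (0.46, -3.2572, 2.8044)
Step 3: at (0.46, -3.2572, 2.8044), ∇h = (9.6, -17.2244, 21.7868) → (0.46, -3.2572, 2.8044) − 0.02·(9.6, -17.2244, 21.7868) = (0.268, -2.912712, 2.368664)
Step 4: at (0.268, -2.912712, 2.368664), ∇h = (7.68, -16.282184, 17.773928) → (0.268, -2.912712, 2.368664) − 0.02·(7.68, -16.282184, 17.773928) = (0.1144, -2.58706832, 2.01318544)

(0.1144, -2.58706832, 2.01318544)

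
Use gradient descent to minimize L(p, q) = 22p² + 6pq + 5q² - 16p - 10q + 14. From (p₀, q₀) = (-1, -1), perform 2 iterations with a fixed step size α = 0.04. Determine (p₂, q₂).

∇L = (44p + 6q - 16, 6p + 10q - 10)
(p₁, q₁) = (-1, -1) − 0.04·(-66, -26) = (1.64, 0.04)
(p₂, q₂) = (1.64, 0.04) − 0.04·(56.4, 0.24) = (-0.616, 0.0304)

(-0.616, 0.0304)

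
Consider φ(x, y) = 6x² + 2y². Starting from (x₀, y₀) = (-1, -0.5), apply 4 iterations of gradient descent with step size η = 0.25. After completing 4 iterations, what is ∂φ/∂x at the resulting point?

∇φ = (12x, 4y)
(x₁, y₁) = (-1, -0.5) − 0.25·(-12, -2) = (2, 0)
(x₂, y₂) = (2, 0) − 0.25·(24, 0) = (-4, 0)
(x₃, y₃) = (-4, 0) − 0.25·(-48, 0) = (8, 0)
(x₄, y₄) = (8, 0) − 0.25·(96, 0) = (-16, 0)
∂φ/∂x at (-16, 0) = -192

-192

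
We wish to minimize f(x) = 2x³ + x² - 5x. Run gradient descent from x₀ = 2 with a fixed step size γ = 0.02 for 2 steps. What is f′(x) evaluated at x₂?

f′(x) = 6x² + 2x - 5
Step 1: f′(2) = 23; x₁ = 2 − 0.02·23 = 1.54
Step 2: f′(1.54) = 12.3096; x₂ = 1.54 − 0.02·12.3096 = 1.293808
f′(x) at (1.293808) = 7.631250845184

7.631250845184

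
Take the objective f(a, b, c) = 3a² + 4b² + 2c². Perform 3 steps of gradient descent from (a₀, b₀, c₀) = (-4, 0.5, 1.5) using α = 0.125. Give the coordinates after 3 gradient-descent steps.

(-0.0625, 0, 0.1875)

∇f = (6a, 8b, 4c)
Step 1: at (-4, 0.5, 1.5), ∇f = (-24, 4, 6) → (-4, 0.5, 1.5) − 0.125·(-24, 4, 6) = (-1, 0, 0.75)
Step 2: at (-1, 0, 0.75), ∇f = (-6, 0, 3) → (-1, 0, 0.75) − 0.125·(-6, 0, 3) = (-0.25, 0, 0.375)
Step 3: at (-0.25, 0, 0.375), ∇f = (-1.5, 0, 1.5) → (-0.25, 0, 0.375) − 0.125·(-1.5, 0, 1.5) = (-0.0625, 0, 0.1875)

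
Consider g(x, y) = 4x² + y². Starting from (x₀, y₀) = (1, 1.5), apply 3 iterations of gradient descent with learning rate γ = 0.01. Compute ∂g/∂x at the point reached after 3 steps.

∇g = (8x, 2y)
(x₁, y₁) = (1, 1.5) − 0.01·(8, 3) = (0.92, 1.47)
(x₂, y₂) = (0.92, 1.47) − 0.01·(7.36, 2.94) = (0.8464, 1.4406)
(x₃, y₃) = (0.8464, 1.4406) − 0.01·(6.7712, 2.8812) = (0.778688, 1.411788)
∂g/∂x at (0.778688, 1.411788) = 6.229504

6.229504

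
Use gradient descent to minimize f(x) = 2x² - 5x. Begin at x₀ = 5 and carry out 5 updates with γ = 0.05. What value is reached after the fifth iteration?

f′(x) = 4x - 5
x₁ = 5 − 0.05·15 = 4.25
x₂ = 4.25 − 0.05·12 = 3.65
x₃ = 3.65 − 0.05·9.6 = 3.17
x₄ = 3.17 − 0.05·7.68 = 2.786
x₅ = 2.786 − 0.05·6.144 = 2.4788

2.4788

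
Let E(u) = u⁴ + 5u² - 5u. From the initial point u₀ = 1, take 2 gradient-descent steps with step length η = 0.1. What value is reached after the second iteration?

E′(u) = 4u³ + 10u - 5
u₁ = 1 − 0.1·9 = 0.1
u₂ = 0.1 − 0.1·(-3.996) = 0.4996

0.4996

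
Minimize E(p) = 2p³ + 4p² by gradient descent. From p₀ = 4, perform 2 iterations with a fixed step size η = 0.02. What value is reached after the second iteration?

0.960768

E′(p) = 6p² + 8p
Step 1: E′(4) = 128; p₁ = 4 − 0.02·128 = 1.44
Step 2: E′(1.44) = 23.9616; p₂ = 1.44 − 0.02·23.9616 = 0.960768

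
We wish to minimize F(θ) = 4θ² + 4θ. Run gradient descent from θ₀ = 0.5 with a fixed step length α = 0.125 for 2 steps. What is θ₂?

-0.5

F′(θ) = 8θ + 4
θ₁ = 0.5 − 0.125·8 = -0.5
θ₂ = -0.5 − 0.125·0 = -0.5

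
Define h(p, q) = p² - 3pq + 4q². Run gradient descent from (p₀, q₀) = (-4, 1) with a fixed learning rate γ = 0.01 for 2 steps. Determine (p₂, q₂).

(-3.7882, 0.6193)

∇h = (2p - 3q, -3p + 8q)
(p₁, q₁) = (-4, 1) − 0.01·(-11, 20) = (-3.89, 0.8)
(p₂, q₂) = (-3.89, 0.8) − 0.01·(-10.18, 18.07) = (-3.7882, 0.6193)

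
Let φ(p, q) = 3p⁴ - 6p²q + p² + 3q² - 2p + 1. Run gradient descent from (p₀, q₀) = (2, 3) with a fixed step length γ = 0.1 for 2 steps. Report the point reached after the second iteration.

∇φ = (12p³ - 12pq + 2p - 2, -6p² + 6q)
(p₁, q₁) = (2, 3) − 0.1·(26, -6) = (-0.6, 3.6)
(p₂, q₂) = (-0.6, 3.6) − 0.1·(20.128, 19.44) = (-2.6128, 1.656)

(-2.6128, 1.656)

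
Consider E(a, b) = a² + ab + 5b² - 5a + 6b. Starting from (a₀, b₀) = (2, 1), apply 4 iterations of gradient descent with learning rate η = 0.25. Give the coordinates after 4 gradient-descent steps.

(4.0390625, 8.734375)

∇E = (2a + b - 5, a + 10b + 6)
(a₁, b₁) = (2, 1) − 0.25·(0, 18) = (2, -3.5)
(a₂, b₂) = (2, -3.5) − 0.25·(-4.5, -27) = (3.125, 3.25)
(a₃, b₃) = (3.125, 3.25) − 0.25·(4.5, 41.625) = (2, -7.15625)
(a₄, b₄) = (2, -7.15625) − 0.25·(-8.15625, -63.5625) = (4.0390625, 8.734375)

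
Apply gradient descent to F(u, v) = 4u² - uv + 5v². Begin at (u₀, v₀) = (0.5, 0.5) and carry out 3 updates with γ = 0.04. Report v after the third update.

∇F = (8u - v, -u + 10v)
Step 1: at (0.5, 0.5), ∇F = (3.5, 4.5) → (0.5, 0.5) − 0.04·(3.5, 4.5) = (0.36, 0.32)
Step 2: at (0.36, 0.32), ∇F = (2.56, 2.84) → (0.36, 0.32) − 0.04·(2.56, 2.84) = (0.2576, 0.2064)
Step 3: at (0.2576, 0.2064), ∇F = (1.8544, 1.8064) → (0.2576, 0.2064) − 0.04·(1.8544, 1.8064) = (0.183424, 0.134144)
v = 0.134144

0.134144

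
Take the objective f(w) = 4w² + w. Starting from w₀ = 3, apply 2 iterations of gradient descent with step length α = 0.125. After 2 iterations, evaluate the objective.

-0.0625

f′(w) = 8w + 1
w₁ = 3 − 0.125·25 = -0.125
w₂ = -0.125 − 0.125·0 = -0.125
f(-0.125) = -0.0625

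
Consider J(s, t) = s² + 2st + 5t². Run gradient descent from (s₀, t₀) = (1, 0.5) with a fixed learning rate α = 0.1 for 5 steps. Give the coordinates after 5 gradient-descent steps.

∇J = (2s + 2t, 2s + 10t)
(s₁, t₁) = (1, 0.5) − 0.1·(3, 7) = (0.7, -0.2)
(s₂, t₂) = (0.7, -0.2) − 0.1·(1, -0.6) = (0.6, -0.14)
(s₃, t₃) = (0.6, -0.14) − 0.1·(0.92, -0.2) = (0.508, -0.12)
(s₄, t₄) = (0.508, -0.12) − 0.1·(0.776, -0.184) = (0.4304, -0.1016)
(s₅, t₅) = (0.4304, -0.1016) − 0.1·(0.6576, -0.1552) = (0.36464, -0.08608)

(0.36464, -0.08608)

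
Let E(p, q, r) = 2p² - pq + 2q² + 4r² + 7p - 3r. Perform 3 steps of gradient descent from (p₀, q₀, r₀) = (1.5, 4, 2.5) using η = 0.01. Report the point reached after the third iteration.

∇E = (4p - q + 7, -p + 4q, 8r - 3)
Step 1: at (1.5, 4, 2.5), ∇E = (9, 14.5, 17) → (1.5, 4, 2.5) − 0.01·(9, 14.5, 17) = (1.41, 3.855, 2.33)
Step 2: at (1.41, 3.855, 2.33), ∇E = (8.785, 14.01, 15.64) → (1.41, 3.855, 2.33) − 0.01·(8.785, 14.01, 15.64) = (1.32215, 3.7149, 2.1736)
Step 3: at (1.32215, 3.7149, 2.1736), ∇E = (8.5737, 13.53745, 14.3888) → (1.32215, 3.7149, 2.1736) − 0.01·(8.5737, 13.53745, 14.3888) = (1.236413, 3.5795255, 2.029712)

(1.236413, 3.5795255, 2.029712)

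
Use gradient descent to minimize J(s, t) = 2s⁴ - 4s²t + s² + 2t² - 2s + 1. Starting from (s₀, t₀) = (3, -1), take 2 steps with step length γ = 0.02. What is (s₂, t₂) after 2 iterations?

(-0.64149248, 0.098752)

∇J = (8s³ - 8st + 2s - 2, -4s² + 4t)
Step 1: at (3, -1), ∇J = (244, -40) → (3, -1) − 0.02·(244, -40) = (-1.88, -0.2)
Step 2: at (-1.88, -0.2), ∇J = (-61.925376, -14.9376) → (-1.88, -0.2) − 0.02·(-61.925376, -14.9376) = (-0.64149248, 0.098752)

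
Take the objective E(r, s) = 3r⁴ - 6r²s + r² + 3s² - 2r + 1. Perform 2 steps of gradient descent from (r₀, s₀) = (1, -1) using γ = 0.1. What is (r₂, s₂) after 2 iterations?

(2.0368, 1.256)

∇E = (12r³ - 12rs + 2r - 2, -6r² + 6s)
(r₁, s₁) = (1, -1) − 0.1·(24, -12) = (-1.4, 0.2)
(r₂, s₂) = (-1.4, 0.2) − 0.1·(-34.368, -10.56) = (2.0368, 1.256)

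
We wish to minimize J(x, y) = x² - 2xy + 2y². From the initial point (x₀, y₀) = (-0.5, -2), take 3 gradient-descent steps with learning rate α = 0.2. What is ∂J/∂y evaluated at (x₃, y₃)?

∇J = (2x - 2y, -2x + 4y)
(x₁, y₁) = (-0.5, -2) − 0.2·(3, -7) = (-1.1, -0.6)
(x₂, y₂) = (-1.1, -0.6) − 0.2·(-1, -0.2) = (-0.9, -0.56)
(x₃, y₃) = (-0.9, -0.56) − 0.2·(-0.68, -0.44) = (-0.764, -0.472)
∂J/∂y at (-0.764, -0.472) = -0.36

-0.36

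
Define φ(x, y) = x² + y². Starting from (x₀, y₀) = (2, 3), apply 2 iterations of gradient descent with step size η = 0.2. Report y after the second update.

1.08

∇φ = (2x, 2y)
(x₁, y₁) = (2, 3) − 0.2·(4, 6) = (1.2, 1.8)
(x₂, y₂) = (1.2, 1.8) − 0.2·(2.4, 3.6) = (0.72, 1.08)
y = 1.08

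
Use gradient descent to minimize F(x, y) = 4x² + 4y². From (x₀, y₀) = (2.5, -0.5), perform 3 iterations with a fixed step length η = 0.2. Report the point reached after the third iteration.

(-0.54, 0.108)

∇F = (8x, 8y)
(x₁, y₁) = (2.5, -0.5) − 0.2·(20, -4) = (-1.5, 0.3)
(x₂, y₂) = (-1.5, 0.3) − 0.2·(-12, 2.4) = (0.9, -0.18)
(x₃, y₃) = (0.9, -0.18) − 0.2·(7.2, -1.44) = (-0.54, 0.108)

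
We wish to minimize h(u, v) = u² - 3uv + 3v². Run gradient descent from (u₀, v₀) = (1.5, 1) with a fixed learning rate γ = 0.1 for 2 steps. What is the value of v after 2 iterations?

∇h = (2u - 3v, -3u + 6v)
Step 1: at (1.5, 1), ∇h = (0, 1.5) → (1.5, 1) − 0.1·(0, 1.5) = (1.5, 0.85)
Step 2: at (1.5, 0.85), ∇h = (0.45, 0.6) → (1.5, 0.85) − 0.1·(0.45, 0.6) = (1.455, 0.79)
v = 0.79

0.79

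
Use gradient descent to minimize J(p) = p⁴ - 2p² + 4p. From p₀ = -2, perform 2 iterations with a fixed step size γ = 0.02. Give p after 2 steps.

J′(p) = 4p³ - 4p + 4
p₁ = -2 − 0.02·(-20) = -1.6
p₂ = -1.6 − 0.02·(-5.984) = -1.48032

-1.48032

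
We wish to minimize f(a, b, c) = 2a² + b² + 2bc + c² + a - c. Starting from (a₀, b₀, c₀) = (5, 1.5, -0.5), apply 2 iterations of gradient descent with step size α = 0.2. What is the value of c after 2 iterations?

-0.66

∇f = (4a + 1, 2b + 2c, 2b + 2c - 1)
(a₁, b₁, c₁) = (5, 1.5, -0.5) − 0.2·(21, 2, 1) = (0.8, 1.1, -0.7)
(a₂, b₂, c₂) = (0.8, 1.1, -0.7) − 0.2·(4.2, 0.8, -0.2) = (-0.04, 0.94, -0.66)
c = -0.66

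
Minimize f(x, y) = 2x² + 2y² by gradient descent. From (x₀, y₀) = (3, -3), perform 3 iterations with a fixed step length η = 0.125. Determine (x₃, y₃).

(0.375, -0.375)

∇f = (4x, 4y)
(x₁, y₁) = (3, -3) − 0.125·(12, -12) = (1.5, -1.5)
(x₂, y₂) = (1.5, -1.5) − 0.125·(6, -6) = (0.75, -0.75)
(x₃, y₃) = (0.75, -0.75) − 0.125·(3, -3) = (0.375, -0.375)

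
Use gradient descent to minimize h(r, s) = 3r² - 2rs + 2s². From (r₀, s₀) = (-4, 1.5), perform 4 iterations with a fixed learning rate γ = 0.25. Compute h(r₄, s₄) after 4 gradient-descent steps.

11.6630859375

∇h = (6r - 2s, -2r + 4s)
Step 1: at (-4, 1.5), ∇h = (-27, 14) → (-4, 1.5) − 0.25·(-27, 14) = (2.75, -2)
Step 2: at (2.75, -2), ∇h = (20.5, -13.5) → (2.75, -2) − 0.25·(20.5, -13.5) = (-2.375, 1.375)
Step 3: at (-2.375, 1.375), ∇h = (-17, 10.25) → (-2.375, 1.375) − 0.25·(-17, 10.25) = (1.875, -1.1875)
Step 4: at (1.875, -1.1875), ∇h = (13.625, -8.5) → (1.875, -1.1875) − 0.25·(13.625, -8.5) = (-1.53125, 0.9375)
h(-1.53125, 0.9375) = 11.6630859375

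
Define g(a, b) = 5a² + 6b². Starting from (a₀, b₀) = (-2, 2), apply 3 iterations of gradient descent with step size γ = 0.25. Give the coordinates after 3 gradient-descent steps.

(6.75, -16)

∇g = (10a, 12b)
(a₁, b₁) = (-2, 2) − 0.25·(-20, 24) = (3, -4)
(a₂, b₂) = (3, -4) − 0.25·(30, -48) = (-4.5, 8)
(a₃, b₃) = (-4.5, 8) − 0.25·(-45, 96) = (6.75, -16)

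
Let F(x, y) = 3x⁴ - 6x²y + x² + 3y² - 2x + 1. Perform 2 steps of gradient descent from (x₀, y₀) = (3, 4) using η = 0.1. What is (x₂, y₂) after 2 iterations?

(4241.2368, 145.096)

∇F = (12x³ - 12xy + 2x - 2, -6x² + 6y)
(x₁, y₁) = (3, 4) − 0.1·(184, -30) = (-15.4, 7)
(x₂, y₂) = (-15.4, 7) − 0.1·(-42566.368, -1380.96) = (4241.2368, 145.096)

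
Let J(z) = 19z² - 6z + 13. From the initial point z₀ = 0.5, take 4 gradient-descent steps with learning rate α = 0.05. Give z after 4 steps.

J′(z) = 38z - 6
z₁ = 0.5 − 0.05·13 = -0.15
z₂ = -0.15 − 0.05·(-11.7) = 0.435
z₃ = 0.435 − 0.05·10.53 = -0.0915
z₄ = -0.0915 − 0.05·(-9.477) = 0.38235

0.38235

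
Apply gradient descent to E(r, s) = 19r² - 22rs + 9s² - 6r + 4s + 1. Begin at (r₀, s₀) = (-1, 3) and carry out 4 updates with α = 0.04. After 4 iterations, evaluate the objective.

∇E = (38r - 22s - 6, -22r + 18s + 4)
Step 1: at (-1, 3), ∇E = (-110, 80) → (-1, 3) − 0.04·(-110, 80) = (3.4, -0.2)
Step 2: at (3.4, -0.2), ∇E = (127.6, -74.4) → (3.4, -0.2) − 0.04·(127.6, -74.4) = (-1.704, 2.776)
Step 3: at (-1.704, 2.776), ∇E = (-131.824, 91.456) → (-1.704, 2.776) − 0.04·(-131.824, 91.456) = (3.56896, -0.88224)
Step 4: at (3.56896, -0.88224), ∇E = (149.02976, -90.39744) → (3.56896, -0.88224) − 0.04·(149.02976, -90.39744) = (-2.3922304, 2.7336576)
E(-2.3922304, 2.7336576) = 346.14638101938176

346.14638101938176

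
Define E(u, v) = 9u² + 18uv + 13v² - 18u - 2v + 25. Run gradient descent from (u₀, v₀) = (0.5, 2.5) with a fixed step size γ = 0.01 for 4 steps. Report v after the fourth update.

0.77054848

∇E = (18u + 18v - 18, 18u + 26v - 2)
Step 1: at (0.5, 2.5), ∇E = (36, 72) → (0.5, 2.5) − 0.01·(36, 72) = (0.14, 1.78)
Step 2: at (0.14, 1.78), ∇E = (16.56, 46.8) → (0.14, 1.78) − 0.01·(16.56, 46.8) = (-0.0256, 1.312)
Step 3: at (-0.0256, 1.312), ∇E = (5.1552, 31.6512) → (-0.0256, 1.312) − 0.01·(5.1552, 31.6512) = (-0.077152, 0.995488)
Step 4: at (-0.077152, 0.995488), ∇E = (-1.469952, 22.493952) → (-0.077152, 0.995488) − 0.01·(-1.469952, 22.493952) = (-0.06245248, 0.77054848)
v = 0.77054848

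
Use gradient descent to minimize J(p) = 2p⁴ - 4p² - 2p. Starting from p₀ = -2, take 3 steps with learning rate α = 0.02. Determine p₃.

J′(p) = 8p³ - 8p - 2
p₁ = -2 − 0.02·(-50) = -1
p₂ = -1 − 0.02·(-2) = -0.96
p₃ = -0.96 − 0.02·(-1.397888) = -0.93204224

-0.93204224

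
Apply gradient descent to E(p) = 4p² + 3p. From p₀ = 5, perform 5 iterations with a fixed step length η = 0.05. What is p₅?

E′(p) = 8p + 3
p₁ = 5 − 0.05·43 = 2.85
p₂ = 2.85 − 0.05·25.8 = 1.56
p₃ = 1.56 − 0.05·15.48 = 0.786
p₄ = 0.786 − 0.05·9.288 = 0.3216
p₅ = 0.3216 − 0.05·5.5728 = 0.04296

0.04296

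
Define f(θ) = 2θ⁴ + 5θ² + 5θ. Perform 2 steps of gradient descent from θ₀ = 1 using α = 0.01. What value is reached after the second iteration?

f′(θ) = 8θ³ + 10θ + 5
θ₁ = 1 − 0.01·23 = 0.77
θ₂ = 0.77 − 0.01·16.352264 = 0.60647736

0.60647736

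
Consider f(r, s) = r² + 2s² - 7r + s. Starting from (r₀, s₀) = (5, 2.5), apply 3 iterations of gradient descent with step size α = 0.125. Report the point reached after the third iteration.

∇f = (2r - 7, 4s + 1)
Step 1: at (5, 2.5), ∇f = (3, 11) → (5, 2.5) − 0.125·(3, 11) = (4.625, 1.125)
Step 2: at (4.625, 1.125), ∇f = (2.25, 5.5) → (4.625, 1.125) − 0.125·(2.25, 5.5) = (4.34375, 0.4375)
Step 3: at (4.34375, 0.4375), ∇f = (1.6875, 2.75) → (4.34375, 0.4375) − 0.125·(1.6875, 2.75) = (4.1328125, 0.09375)

(4.1328125, 0.09375)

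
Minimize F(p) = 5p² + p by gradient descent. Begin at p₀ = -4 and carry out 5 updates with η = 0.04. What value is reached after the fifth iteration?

-0.403264

F′(p) = 10p + 1
p₁ = -4 − 0.04·(-39) = -2.44
p₂ = -2.44 − 0.04·(-23.4) = -1.504
p₃ = -1.504 − 0.04·(-14.04) = -0.9424
p₄ = -0.9424 − 0.04·(-8.424) = -0.60544
p₅ = -0.60544 − 0.04·(-5.0544) = -0.403264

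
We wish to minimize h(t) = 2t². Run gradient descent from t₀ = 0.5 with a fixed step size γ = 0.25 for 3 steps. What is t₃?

0

h′(t) = 4t
t₁ = 0.5 − 0.25·2 = 0
t₂ = 0 − 0.25·0 = 0
t₃ = 0 − 0.25·0 = 0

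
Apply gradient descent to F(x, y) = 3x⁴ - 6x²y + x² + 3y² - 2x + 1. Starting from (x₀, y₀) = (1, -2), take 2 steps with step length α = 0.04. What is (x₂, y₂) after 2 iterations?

∇F = (12x³ - 12xy + 2x - 2, -6x² + 6y)
(x₁, y₁) = (1, -2) − 0.04·(36, -18) = (-0.44, -1.28)
(x₂, y₂) = (-0.44, -1.28) − 0.04·(-10.660608, -8.8416) = (-0.01357568, -0.926336)

(-0.01357568, -0.926336)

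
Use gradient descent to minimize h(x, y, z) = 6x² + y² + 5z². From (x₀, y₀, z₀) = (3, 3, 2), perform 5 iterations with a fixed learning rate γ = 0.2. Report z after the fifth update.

-2

∇h = (12x, 2y, 10z)
Step 1: at (3, 3, 2), ∇h = (36, 6, 20) → (3, 3, 2) − 0.2·(36, 6, 20) = (-4.2, 1.8, -2)
Step 2: at (-4.2, 1.8, -2), ∇h = (-50.4, 3.6, -20) → (-4.2, 1.8, -2) − 0.2·(-50.4, 3.6, -20) = (5.88, 1.08, 2)
Step 3: at (5.88, 1.08, 2), ∇h = (70.56, 2.16, 20) → (5.88, 1.08, 2) − 0.2·(70.56, 2.16, 20) = (-8.232, 0.648, -2)
Step 4: at (-8.232, 0.648, -2), ∇h = (-98.784, 1.296, -20) → (-8.232, 0.648, -2) − 0.2·(-98.784, 1.296, -20) = (11.5248, 0.3888, 2)
Step 5: at (11.5248, 0.3888, 2), ∇h = (138.2976, 0.7776, 20) → (11.5248, 0.3888, 2) − 0.2·(138.2976, 0.7776, 20) = (-16.13472, 0.23328, -2)
z = -2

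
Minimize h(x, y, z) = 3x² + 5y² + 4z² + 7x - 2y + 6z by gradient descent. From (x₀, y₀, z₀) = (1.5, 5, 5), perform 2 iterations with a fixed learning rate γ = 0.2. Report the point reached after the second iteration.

∇h = (6x + 7, 10y - 2, 8z + 6)
Step 1: at (1.5, 5, 5), ∇h = (16, 48, 46) → (1.5, 5, 5) − 0.2·(16, 48, 46) = (-1.7, -4.6, -4.2)
Step 2: at (-1.7, -4.6, -4.2), ∇h = (-3.2, -48, -27.6) → (-1.7, -4.6, -4.2) − 0.2·(-3.2, -48, -27.6) = (-1.06, 5, 1.32)

(-1.06, 5, 1.32)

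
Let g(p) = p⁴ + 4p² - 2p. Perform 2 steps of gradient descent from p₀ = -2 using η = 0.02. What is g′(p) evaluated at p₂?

g′(p) = 4p³ + 8p - 2
p₁ = -2 − 0.02·(-50) = -1
p₂ = -1 − 0.02·(-14) = -0.72
g′(p) at (-0.72) = -9.252992

-9.252992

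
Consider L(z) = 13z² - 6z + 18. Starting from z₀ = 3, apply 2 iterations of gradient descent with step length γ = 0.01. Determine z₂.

1.7472

L′(z) = 26z - 6
Step 1: L′(3) = 72; z₁ = 3 − 0.01·72 = 2.28
Step 2: L′(2.28) = 53.28; z₂ = 2.28 − 0.01·53.28 = 1.7472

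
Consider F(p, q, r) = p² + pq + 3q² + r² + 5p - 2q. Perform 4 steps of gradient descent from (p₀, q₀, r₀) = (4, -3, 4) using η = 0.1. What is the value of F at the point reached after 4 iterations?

∇F = (2p + q + 5, p + 6q - 2, 2r)
(p₁, q₁, r₁) = (4, -3, 4) − 0.1·(10, -16, 8) = (3, -1.4, 3.2)
(p₂, q₂, r₂) = (3, -1.4, 3.2) − 0.1·(9.6, -7.4, 6.4) = (2.04, -0.66, 2.56)
(p₃, q₃, r₃) = (2.04, -0.66, 2.56) − 0.1·(8.42, -3.92, 5.12) = (1.198, -0.268, 2.048)
(p₄, q₄, r₄) = (1.198, -0.268, 2.048) − 0.1·(7.128, -2.41, 4.096) = (0.4852, -0.027, 1.6384)
F(0.4852, -0.027, 1.6384) = 5.3888602

5.3888602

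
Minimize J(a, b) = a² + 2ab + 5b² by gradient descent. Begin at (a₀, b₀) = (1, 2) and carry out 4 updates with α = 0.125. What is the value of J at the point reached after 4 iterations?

∇J = (2a + 2b, 2a + 10b)
Step 1: at (1, 2), ∇J = (6, 22) → (1, 2) − 0.125·(6, 22) = (0.25, -0.75)
Step 2: at (0.25, -0.75), ∇J = (-1, -7) → (0.25, -0.75) − 0.125·(-1, -7) = (0.375, 0.125)
Step 3: at (0.375, 0.125), ∇J = (1, 2) → (0.375, 0.125) − 0.125·(1, 2) = (0.25, -0.125)
Step 4: at (0.25, -0.125), ∇J = (0.25, -0.75) → (0.25, -0.125) − 0.125·(0.25, -0.75) = (0.21875, -0.03125)
J(0.21875, -0.03125) = 0.0390625

0.0390625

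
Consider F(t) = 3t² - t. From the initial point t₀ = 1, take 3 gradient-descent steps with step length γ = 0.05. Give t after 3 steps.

F′(t) = 6t - 1
Step 1: F′(1) = 5; t₁ = 1 − 0.05·5 = 0.75
Step 2: F′(0.75) = 3.5; t₂ = 0.75 − 0.05·3.5 = 0.575
Step 3: F′(0.575) = 2.45; t₃ = 0.575 − 0.05·2.45 = 0.4525

0.4525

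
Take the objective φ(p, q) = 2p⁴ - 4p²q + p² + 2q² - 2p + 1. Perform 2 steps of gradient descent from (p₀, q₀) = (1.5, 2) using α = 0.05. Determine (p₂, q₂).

∇φ = (8p³ - 8pq + 2p - 2, -4p² + 4q)
Step 1: at (1.5, 2), ∇φ = (4, -1) → (1.5, 2) − 0.05·(4, -1) = (1.3, 2.05)
Step 2: at (1.3, 2.05), ∇φ = (-3.144, 1.44) → (1.3, 2.05) − 0.05·(-3.144, 1.44) = (1.4572, 1.978)

(1.4572, 1.978)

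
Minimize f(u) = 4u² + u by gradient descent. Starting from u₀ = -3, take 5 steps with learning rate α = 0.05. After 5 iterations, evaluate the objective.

0.1374162944

f′(u) = 8u + 1
u₁ = -3 − 0.05·(-23) = -1.85
u₂ = -1.85 − 0.05·(-13.8) = -1.16
u₃ = -1.16 − 0.05·(-8.28) = -0.746
u₄ = -0.746 − 0.05·(-4.968) = -0.4976
u₅ = -0.4976 − 0.05·(-2.9808) = -0.34856
f(-0.34856) = 0.1374162944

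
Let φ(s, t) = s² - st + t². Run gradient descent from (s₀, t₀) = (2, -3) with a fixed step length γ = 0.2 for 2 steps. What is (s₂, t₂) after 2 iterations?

(0.08, -0.72)

∇φ = (2s - t, -s + 2t)
Step 1: at (2, -3), ∇φ = (7, -8) → (2, -3) − 0.2·(7, -8) = (0.6, -1.4)
Step 2: at (0.6, -1.4), ∇φ = (2.6, -3.4) → (0.6, -1.4) − 0.2·(2.6, -3.4) = (0.08, -0.72)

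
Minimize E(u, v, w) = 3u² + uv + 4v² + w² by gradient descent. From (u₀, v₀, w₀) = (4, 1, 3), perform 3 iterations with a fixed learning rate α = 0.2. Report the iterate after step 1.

∇E = (6u + v, u + 8v, 2w)
Step 1: at (4, 1, 3), ∇E = (25, 12, 6) → (4, 1, 3) − 0.2·(25, 12, 6) = (-1, -1.4, 1.8)

(-1, -1.4, 1.8)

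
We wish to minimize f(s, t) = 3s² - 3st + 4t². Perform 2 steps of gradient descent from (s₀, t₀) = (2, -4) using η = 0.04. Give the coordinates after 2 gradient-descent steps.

∇f = (6s - 3t, -3s + 8t)
Step 1: at (2, -4), ∇f = (24, -38) → (2, -4) − 0.04·(24, -38) = (1.04, -2.48)
Step 2: at (1.04, -2.48), ∇f = (13.68, -22.96) → (1.04, -2.48) − 0.04·(13.68, -22.96) = (0.4928, -1.5616)

(0.4928, -1.5616)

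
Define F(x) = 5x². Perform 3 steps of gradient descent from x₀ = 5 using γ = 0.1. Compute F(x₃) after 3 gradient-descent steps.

0

F′(x) = 10x
x₁ = 5 − 0.1·50 = 0
x₂ = 0 − 0.1·0 = 0
x₃ = 0 − 0.1·0 = 0
F(0) = 0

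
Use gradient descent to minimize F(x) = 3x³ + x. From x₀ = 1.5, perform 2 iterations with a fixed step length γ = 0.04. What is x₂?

F′(x) = 9x² + 1
x₁ = 1.5 − 0.04·21.25 = 0.65
x₂ = 0.65 − 0.04·4.8025 = 0.4579

0.4579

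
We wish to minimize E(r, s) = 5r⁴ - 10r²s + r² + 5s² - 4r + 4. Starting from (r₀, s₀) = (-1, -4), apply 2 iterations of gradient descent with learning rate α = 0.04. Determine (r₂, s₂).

(-29.2529792, 2.99904)

∇E = (20r³ - 20rs + 2r - 4, -10r² + 10s)
(r₁, s₁) = (-1, -4) − 0.04·(-106, -50) = (3.24, -2)
(r₂, s₂) = (3.24, -2) − 0.04·(812.32448, -124.976) = (-29.2529792, 2.99904)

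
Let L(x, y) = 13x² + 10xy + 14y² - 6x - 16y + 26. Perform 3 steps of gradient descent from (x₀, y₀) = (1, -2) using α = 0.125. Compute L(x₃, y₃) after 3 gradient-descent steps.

65503.666259765625

∇L = (26x + 10y - 6, 10x + 28y - 16)
Step 1: at (1, -2), ∇L = (0, -62) → (1, -2) − 0.125·(0, -62) = (1, 5.75)
Step 2: at (1, 5.75), ∇L = (77.5, 155) → (1, 5.75) − 0.125·(77.5, 155) = (-8.6875, -13.625)
Step 3: at (-8.6875, -13.625), ∇L = (-368.125, -484.375) → (-8.6875, -13.625) − 0.125·(-368.125, -484.375) = (37.328125, 46.921875)
L(37.328125, 46.921875) = 65503.666259765625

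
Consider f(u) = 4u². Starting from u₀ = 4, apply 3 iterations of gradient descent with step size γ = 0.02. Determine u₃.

f′(u) = 8u
Step 1: f′(4) = 32; u₁ = 4 − 0.02·32 = 3.36
Step 2: f′(3.36) = 26.88; u₂ = 3.36 − 0.02·26.88 = 2.8224
Step 3: f′(2.8224) = 22.5792; u₃ = 2.8224 − 0.02·22.5792 = 2.370816

2.370816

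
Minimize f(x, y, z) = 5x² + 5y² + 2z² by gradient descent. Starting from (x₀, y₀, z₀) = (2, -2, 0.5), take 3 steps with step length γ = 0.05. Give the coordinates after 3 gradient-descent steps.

∇f = (10x, 10y, 4z)
(x₁, y₁, z₁) = (2, -2, 0.5) − 0.05·(20, -20, 2) = (1, -1, 0.4)
(x₂, y₂, z₂) = (1, -1, 0.4) − 0.05·(10, -10, 1.6) = (0.5, -0.5, 0.32)
(x₃, y₃, z₃) = (0.5, -0.5, 0.32) − 0.05·(5, -5, 1.28) = (0.25, -0.25, 0.256)

(0.25, -0.25, 0.256)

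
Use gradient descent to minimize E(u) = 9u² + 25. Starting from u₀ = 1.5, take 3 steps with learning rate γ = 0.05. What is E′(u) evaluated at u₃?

0.027

E′(u) = 18u
u₁ = 1.5 − 0.05·27 = 0.15
u₂ = 0.15 − 0.05·2.7 = 0.015
u₃ = 0.015 − 0.05·0.27 = 0.0015
E′(u) at (0.0015) = 0.027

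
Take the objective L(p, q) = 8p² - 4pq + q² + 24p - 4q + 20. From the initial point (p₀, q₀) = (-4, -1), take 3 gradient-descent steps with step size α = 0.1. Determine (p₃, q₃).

(-1.168, -1.872)

∇L = (16p - 4q + 24, -4p + 2q - 4)
Step 1: at (-4, -1), ∇L = (-36, 10) → (-4, -1) − 0.1·(-36, 10) = (-0.4, -2)
Step 2: at (-0.4, -2), ∇L = (25.6, -6.4) → (-0.4, -2) − 0.1·(25.6, -6.4) = (-2.96, -1.36)
Step 3: at (-2.96, -1.36), ∇L = (-17.92, 5.12) → (-2.96, -1.36) − 0.1·(-17.92, 5.12) = (-1.168, -1.872)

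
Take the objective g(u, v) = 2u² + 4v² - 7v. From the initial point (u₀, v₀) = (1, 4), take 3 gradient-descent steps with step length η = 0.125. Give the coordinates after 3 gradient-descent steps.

(0.125, 0.875)

∇g = (4u, 8v - 7)
Step 1: at (1, 4), ∇g = (4, 25) → (1, 4) − 0.125·(4, 25) = (0.5, 0.875)
Step 2: at (0.5, 0.875), ∇g = (2, 0) → (0.5, 0.875) − 0.125·(2, 0) = (0.25, 0.875)
Step 3: at (0.25, 0.875), ∇g = (1, 0) → (0.25, 0.875) − 0.125·(1, 0) = (0.125, 0.875)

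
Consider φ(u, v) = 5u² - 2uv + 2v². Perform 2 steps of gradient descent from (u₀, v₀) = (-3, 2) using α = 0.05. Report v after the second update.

∇φ = (10u - 2v, -2u + 4v)
Step 1: at (-3, 2), ∇φ = (-34, 14) → (-3, 2) − 0.05·(-34, 14) = (-1.3, 1.3)
Step 2: at (-1.3, 1.3), ∇φ = (-15.6, 7.8) → (-1.3, 1.3) − 0.05·(-15.6, 7.8) = (-0.52, 0.91)
v = 0.91

0.91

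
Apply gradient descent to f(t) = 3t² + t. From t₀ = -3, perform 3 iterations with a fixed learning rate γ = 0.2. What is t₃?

f′(t) = 6t + 1
Step 1: f′(-3) = -17; t₁ = -3 − 0.2·(-17) = 0.4
Step 2: f′(0.4) = 3.4; t₂ = 0.4 − 0.2·3.4 = -0.28
Step 3: f′(-0.28) = -0.68; t₃ = -0.28 − 0.2·(-0.68) = -0.144

-0.144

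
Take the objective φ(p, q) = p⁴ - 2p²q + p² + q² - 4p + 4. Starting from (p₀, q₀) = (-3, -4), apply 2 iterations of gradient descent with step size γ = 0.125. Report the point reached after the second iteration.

(-2789.0234375, 78.203125)

∇φ = (4p³ - 4pq + 2p - 4, -2p² + 2q)
Step 1: at (-3, -4), ∇φ = (-166, -26) → (-3, -4) − 0.125·(-166, -26) = (17.75, -0.75)
Step 2: at (17.75, -0.75), ∇φ = (22454.1875, -631.625) → (17.75, -0.75) − 0.125·(22454.1875, -631.625) = (-2789.0234375, 78.203125)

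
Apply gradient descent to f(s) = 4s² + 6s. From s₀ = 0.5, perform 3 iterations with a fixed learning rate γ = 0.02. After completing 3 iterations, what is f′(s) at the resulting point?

5.92704

f′(s) = 8s + 6
Step 1: f′(0.5) = 10; s₁ = 0.5 − 0.02·10 = 0.3
Step 2: f′(0.3) = 8.4; s₂ = 0.3 − 0.02·8.4 = 0.132
Step 3: f′(0.132) = 7.056; s₃ = 0.132 − 0.02·7.056 = -0.00912
f′(s) at (-0.00912) = 5.92704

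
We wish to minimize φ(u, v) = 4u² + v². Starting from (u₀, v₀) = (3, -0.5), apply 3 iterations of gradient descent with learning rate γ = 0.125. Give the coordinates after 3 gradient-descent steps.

(0, -0.2109375)

∇φ = (8u, 2v)
Step 1: at (3, -0.5), ∇φ = (24, -1) → (3, -0.5) − 0.125·(24, -1) = (0, -0.375)
Step 2: at (0, -0.375), ∇φ = (0, -0.75) → (0, -0.375) − 0.125·(0, -0.75) = (0, -0.28125)
Step 3: at (0, -0.28125), ∇φ = (0, -0.5625) → (0, -0.28125) − 0.125·(0, -0.5625) = (0, -0.2109375)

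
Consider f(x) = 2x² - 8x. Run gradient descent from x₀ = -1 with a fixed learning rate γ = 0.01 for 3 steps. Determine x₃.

-0.654208

f′(x) = 4x - 8
x₁ = -1 − 0.01·(-12) = -0.88
x₂ = -0.88 − 0.01·(-11.52) = -0.7648
x₃ = -0.7648 − 0.01·(-11.0592) = -0.654208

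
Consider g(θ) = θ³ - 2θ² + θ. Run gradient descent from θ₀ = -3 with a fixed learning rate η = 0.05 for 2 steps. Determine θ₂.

-9.8

g′(θ) = 3θ² - 4θ + 1
Step 1: g′(-3) = 40; θ₁ = -3 − 0.05·40 = -5
Step 2: g′(-5) = 96; θ₂ = -5 − 0.05·96 = -9.8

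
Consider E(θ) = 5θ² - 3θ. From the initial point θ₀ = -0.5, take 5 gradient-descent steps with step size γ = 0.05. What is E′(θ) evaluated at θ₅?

E′(θ) = 10θ - 3
θ₁ = -0.5 − 0.05·(-8) = -0.1
θ₂ = -0.1 − 0.05·(-4) = 0.1
θ₃ = 0.1 − 0.05·(-2) = 0.2
θ₄ = 0.2 − 0.05·(-1) = 0.25
θ₅ = 0.25 − 0.05·(-0.5) = 0.275
E′(θ) at (0.275) = -0.25

-0.25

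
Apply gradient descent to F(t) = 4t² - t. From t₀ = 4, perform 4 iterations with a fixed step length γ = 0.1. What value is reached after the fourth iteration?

0.1312

F′(t) = 8t - 1
Step 1: F′(4) = 31; t₁ = 4 − 0.1·31 = 0.9
Step 2: F′(0.9) = 6.2; t₂ = 0.9 − 0.1·6.2 = 0.28
Step 3: F′(0.28) = 1.24; t₃ = 0.28 − 0.1·1.24 = 0.156
Step 4: F′(0.156) = 0.248; t₄ = 0.156 − 0.1·0.248 = 0.1312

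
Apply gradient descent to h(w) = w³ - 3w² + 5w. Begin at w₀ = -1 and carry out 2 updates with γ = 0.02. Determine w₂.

-1.631904

h′(w) = 3w² - 6w + 5
Step 1: h′(-1) = 14; w₁ = -1 − 0.02·14 = -1.28
Step 2: h′(-1.28) = 17.5952; w₂ = -1.28 − 0.02·17.5952 = -1.631904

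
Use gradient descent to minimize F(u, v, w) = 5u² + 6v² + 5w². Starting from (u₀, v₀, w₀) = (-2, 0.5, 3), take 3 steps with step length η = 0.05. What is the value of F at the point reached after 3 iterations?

∇F = (10u, 12v, 10w)
Step 1: at (-2, 0.5, 3), ∇F = (-20, 6, 30) → (-2, 0.5, 3) − 0.05·(-20, 6, 30) = (-1, 0.2, 1.5)
Step 2: at (-1, 0.2, 1.5), ∇F = (-10, 2.4, 15) → (-1, 0.2, 1.5) − 0.05·(-10, 2.4, 15) = (-0.5, 0.08, 0.75)
Step 3: at (-0.5, 0.08, 0.75), ∇F = (-5, 0.96, 7.5) → (-0.5, 0.08, 0.75) − 0.05·(-5, 0.96, 7.5) = (-0.25, 0.032, 0.375)
F(-0.25, 0.032, 0.375) = 1.021769

1.021769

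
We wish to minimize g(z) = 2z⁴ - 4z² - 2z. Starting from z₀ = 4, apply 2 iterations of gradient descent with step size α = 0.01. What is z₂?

g′(z) = 8z³ - 8z - 2
z₁ = 4 − 0.01·478 = -0.78
z₂ = -0.78 − 0.01·0.443584 = -0.78443584

-0.78443584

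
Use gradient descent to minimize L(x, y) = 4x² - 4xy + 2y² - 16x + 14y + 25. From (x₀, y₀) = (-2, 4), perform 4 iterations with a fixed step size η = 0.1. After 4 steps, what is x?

∇L = (8x - 4y - 16, -4x + 4y + 14)
Step 1: at (-2, 4), ∇L = (-48, 38) → (-2, 4) − 0.1·(-48, 38) = (2.8, 0.2)
Step 2: at (2.8, 0.2), ∇L = (5.6, 3.6) → (2.8, 0.2) − 0.1·(5.6, 3.6) = (2.24, -0.16)
Step 3: at (2.24, -0.16), ∇L = (2.56, 4.4) → (2.24, -0.16) − 0.1·(2.56, 4.4) = (1.984, -0.6)
Step 4: at (1.984, -0.6), ∇L = (2.272, 3.664) → (1.984, -0.6) − 0.1·(2.272, 3.664) = (1.7568, -0.9664)
x = 1.7568

1.7568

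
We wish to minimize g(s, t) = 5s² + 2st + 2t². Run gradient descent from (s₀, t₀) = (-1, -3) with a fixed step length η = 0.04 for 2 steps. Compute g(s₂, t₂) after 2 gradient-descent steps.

∇g = (10s + 2t, 2s + 4t)
(s₁, t₁) = (-1, -3) − 0.04·(-16, -14) = (-0.36, -2.44)
(s₂, t₂) = (-0.36, -2.44) − 0.04·(-8.48, -10.48) = (-0.0208, -2.0208)
g(-0.0208, -2.0208) = 8.25349376

8.25349376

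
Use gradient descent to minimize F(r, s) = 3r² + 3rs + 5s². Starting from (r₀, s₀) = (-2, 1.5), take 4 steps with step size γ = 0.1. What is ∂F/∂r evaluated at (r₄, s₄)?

∇F = (6r + 3s, 3r + 10s)
(r₁, s₁) = (-2, 1.5) − 0.1·(-7.5, 9) = (-1.25, 0.6)
(r₂, s₂) = (-1.25, 0.6) − 0.1·(-5.7, 2.25) = (-0.68, 0.375)
(r₃, s₃) = (-0.68, 0.375) − 0.1·(-2.955, 1.71) = (-0.3845, 0.204)
(r₄, s₄) = (-0.3845, 0.204) − 0.1·(-1.695, 0.8865) = (-0.215, 0.11535)
∂F/∂r at (-0.215, 0.11535) = -0.94395

-0.94395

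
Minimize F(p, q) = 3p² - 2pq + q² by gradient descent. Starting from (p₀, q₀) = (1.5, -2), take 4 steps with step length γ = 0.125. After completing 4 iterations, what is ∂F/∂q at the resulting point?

∇F = (6p - 2q, -2p + 2q)
Step 1: at (1.5, -2), ∇F = (13, -7) → (1.5, -2) − 0.125·(13, -7) = (-0.125, -1.125)
Step 2: at (-0.125, -1.125), ∇F = (1.5, -2) → (-0.125, -1.125) − 0.125·(1.5, -2) = (-0.3125, -0.875)
Step 3: at (-0.3125, -0.875), ∇F = (-0.125, -1.125) → (-0.3125, -0.875) − 0.125·(-0.125, -1.125) = (-0.296875, -0.734375)
Step 4: at (-0.296875, -0.734375), ∇F = (-0.3125, -0.875) → (-0.296875, -0.734375) − 0.125·(-0.3125, -0.875) = (-0.2578125, -0.625)
∂F/∂q at (-0.2578125, -0.625) = -0.734375

-0.734375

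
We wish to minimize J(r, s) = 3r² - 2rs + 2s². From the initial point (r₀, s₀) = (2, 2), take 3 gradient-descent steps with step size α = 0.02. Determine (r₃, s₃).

(1.56608, 1.76064)

∇J = (6r - 2s, -2r + 4s)
Step 1: at (2, 2), ∇J = (8, 4) → (2, 2) − 0.02·(8, 4) = (1.84, 1.92)
Step 2: at (1.84, 1.92), ∇J = (7.2, 4) → (1.84, 1.92) − 0.02·(7.2, 4) = (1.696, 1.84)
Step 3: at (1.696, 1.84), ∇J = (6.496, 3.968) → (1.696, 1.84) − 0.02·(6.496, 3.968) = (1.56608, 1.76064)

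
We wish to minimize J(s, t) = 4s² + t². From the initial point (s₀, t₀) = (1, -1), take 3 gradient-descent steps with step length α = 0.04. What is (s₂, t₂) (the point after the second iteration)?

(0.4624, -0.8464)

∇J = (8s, 2t)
(s₁, t₁) = (1, -1) − 0.04·(8, -2) = (0.68, -0.92)
(s₂, t₂) = (0.68, -0.92) − 0.04·(5.44, -1.84) = (0.4624, -0.8464)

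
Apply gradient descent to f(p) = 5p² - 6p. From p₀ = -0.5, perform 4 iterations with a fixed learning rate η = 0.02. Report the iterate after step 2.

f′(p) = 10p - 6
Step 1: f′(-0.5) = -11; p₁ = -0.5 − 0.02·(-11) = -0.28
Step 2: f′(-0.28) = -8.8; p₂ = -0.28 − 0.02·(-8.8) = -0.104

-0.104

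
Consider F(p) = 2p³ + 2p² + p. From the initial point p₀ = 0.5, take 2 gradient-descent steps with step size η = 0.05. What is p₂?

F′(p) = 6p² + 4p + 1
p₁ = 0.5 − 0.05·4.5 = 0.275
p₂ = 0.275 − 0.05·2.55375 = 0.1473125

0.1473125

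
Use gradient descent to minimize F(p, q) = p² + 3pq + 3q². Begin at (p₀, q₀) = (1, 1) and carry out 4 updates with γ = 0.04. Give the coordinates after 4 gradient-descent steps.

∇F = (2p + 3q, 3p + 6q)
(p₁, q₁) = (1, 1) − 0.04·(5, 9) = (0.8, 0.64)
(p₂, q₂) = (0.8, 0.64) − 0.04·(3.52, 6.24) = (0.6592, 0.3904)
(p₃, q₃) = (0.6592, 0.3904) − 0.04·(2.4896, 4.32) = (0.559616, 0.2176)
(p₄, q₄) = (0.559616, 0.2176) − 0.04·(1.772032, 2.984448) = (0.48873472, 0.09822208)

(0.48873472, 0.09822208)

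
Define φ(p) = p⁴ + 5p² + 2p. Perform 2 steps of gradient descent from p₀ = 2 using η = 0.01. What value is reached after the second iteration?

1.16951456

φ′(p) = 4p³ + 10p + 2
Step 1: φ′(2) = 54; p₁ = 2 − 0.01·54 = 1.46
Step 2: φ′(1.46) = 29.048544; p₂ = 1.46 − 0.01·29.048544 = 1.16951456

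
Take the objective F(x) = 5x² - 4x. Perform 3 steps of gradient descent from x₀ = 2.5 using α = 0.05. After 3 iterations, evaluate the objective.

F′(x) = 10x - 4
x₁ = 2.5 − 0.05·21 = 1.45
x₂ = 1.45 − 0.05·10.5 = 0.925
x₃ = 0.925 − 0.05·5.25 = 0.6625
F(0.6625) = -0.45546875

-0.45546875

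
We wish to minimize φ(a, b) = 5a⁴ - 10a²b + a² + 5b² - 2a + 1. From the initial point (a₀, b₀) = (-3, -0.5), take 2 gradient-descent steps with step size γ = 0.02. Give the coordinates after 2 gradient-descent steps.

(-237.8376064, 15.77472)

∇φ = (20a³ - 20ab + 2a - 2, -10a² + 10b)
Step 1: at (-3, -0.5), ∇φ = (-578, -95) → (-3, -0.5) − 0.02·(-578, -95) = (8.56, 1.4)
Step 2: at (8.56, 1.4), ∇φ = (12319.88032, -718.736) → (8.56, 1.4) − 0.02·(12319.88032, -718.736) = (-237.8376064, 15.77472)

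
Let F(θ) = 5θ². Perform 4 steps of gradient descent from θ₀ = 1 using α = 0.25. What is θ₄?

5.0625

F′(θ) = 10θ
Step 1: F′(1) = 10; θ₁ = 1 − 0.25·10 = -1.5
Step 2: F′(-1.5) = -15; θ₂ = -1.5 − 0.25·(-15) = 2.25
Step 3: F′(2.25) = 22.5; θ₃ = 2.25 − 0.25·22.5 = -3.375
Step 4: F′(-3.375) = -33.75; θ₄ = -3.375 − 0.25·(-33.75) = 5.0625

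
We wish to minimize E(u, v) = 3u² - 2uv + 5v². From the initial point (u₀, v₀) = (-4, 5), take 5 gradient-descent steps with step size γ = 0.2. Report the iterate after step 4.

(-4.3456, 10.4912)

∇E = (6u - 2v, -2u + 10v)
Step 1: at (-4, 5), ∇E = (-34, 58) → (-4, 5) − 0.2·(-34, 58) = (2.8, -6.6)
Step 2: at (2.8, -6.6), ∇E = (30, -71.6) → (2.8, -6.6) − 0.2·(30, -71.6) = (-3.2, 7.72)
Step 3: at (-3.2, 7.72), ∇E = (-34.64, 83.6) → (-3.2, 7.72) − 0.2·(-34.64, 83.6) = (3.728, -9)
Step 4: at (3.728, -9), ∇E = (40.368, -97.456) → (3.728, -9) − 0.2·(40.368, -97.456) = (-4.3456, 10.4912)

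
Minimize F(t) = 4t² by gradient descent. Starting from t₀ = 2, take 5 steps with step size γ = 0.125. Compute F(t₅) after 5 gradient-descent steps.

0

F′(t) = 8t
t₁ = 2 − 0.125·16 = 0
t₂ = 0 − 0.125·0 = 0
t₃ = 0 − 0.125·0 = 0
t₄ = 0 − 0.125·0 = 0
t₅ = 0 − 0.125·0 = 0
F(0) = 0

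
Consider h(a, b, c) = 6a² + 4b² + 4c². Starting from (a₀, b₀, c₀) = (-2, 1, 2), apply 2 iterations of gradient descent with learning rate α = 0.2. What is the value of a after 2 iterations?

-3.92

∇h = (12a, 8b, 8c)
Step 1: at (-2, 1, 2), ∇h = (-24, 8, 16) → (-2, 1, 2) − 0.2·(-24, 8, 16) = (2.8, -0.6, -1.2)
Step 2: at (2.8, -0.6, -1.2), ∇h = (33.6, -4.8, -9.6) → (2.8, -0.6, -1.2) − 0.2·(33.6, -4.8, -9.6) = (-3.92, 0.36, 0.72)
a = -3.92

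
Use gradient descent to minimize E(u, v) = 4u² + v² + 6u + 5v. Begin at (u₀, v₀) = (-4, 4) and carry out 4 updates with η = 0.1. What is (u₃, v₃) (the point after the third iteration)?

∇E = (8u + 6, 2v + 5)
Step 1: at (-4, 4), ∇E = (-26, 13) → (-4, 4) − 0.1·(-26, 13) = (-1.4, 2.7)
Step 2: at (-1.4, 2.7), ∇E = (-5.2, 10.4) → (-1.4, 2.7) − 0.1·(-5.2, 10.4) = (-0.88, 1.66)
Step 3: at (-0.88, 1.66), ∇E = (-1.04, 8.32) → (-0.88, 1.66) − 0.1·(-1.04, 8.32) = (-0.776, 0.828)

(-0.776, 0.828)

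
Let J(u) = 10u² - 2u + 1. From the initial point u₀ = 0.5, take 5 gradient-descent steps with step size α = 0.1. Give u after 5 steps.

J′(u) = 20u - 2
Step 1: J′(0.5) = 8; u₁ = 0.5 − 0.1·8 = -0.3
Step 2: J′(-0.3) = -8; u₂ = -0.3 − 0.1·(-8) = 0.5
Step 3: J′(0.5) = 8; u₃ = 0.5 − 0.1·8 = -0.3
Step 4: J′(-0.3) = -8; u₄ = -0.3 − 0.1·(-8) = 0.5
Step 5: J′(0.5) = 8; u₅ = 0.5 − 0.1·8 = -0.3

-0.3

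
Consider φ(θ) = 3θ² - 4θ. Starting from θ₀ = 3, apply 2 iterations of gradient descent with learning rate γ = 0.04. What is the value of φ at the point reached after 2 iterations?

φ′(θ) = 6θ - 4
Step 1: φ′(3) = 14; θ₁ = 3 − 0.04·14 = 2.44
Step 2: φ′(2.44) = 10.64; θ₂ = 2.44 − 0.04·10.64 = 2.0144
φ(2.0144) = 4.11582208

4.11582208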